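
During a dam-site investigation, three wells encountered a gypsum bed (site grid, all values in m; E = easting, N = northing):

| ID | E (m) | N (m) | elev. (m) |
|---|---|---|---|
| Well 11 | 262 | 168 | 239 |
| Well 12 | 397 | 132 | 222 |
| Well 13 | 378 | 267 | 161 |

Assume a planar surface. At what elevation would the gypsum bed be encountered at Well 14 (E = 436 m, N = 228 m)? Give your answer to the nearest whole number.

165 m

Two edge vectors: Well 11→Well 12 = (135, -36, -17), Well 11→Well 13 = (116, 99, -78).
Normal n = (Well 11→Well 12) × (Well 11→Well 13) = (4491, 8558, 17541).
So ∂z/∂E = −n_x/n_z = −0.25603 and ∂z/∂N = −n_y/n_z = −0.48789.
Intercept c from Well 11: 239 + 67.08 + 81.96 = 388.04.
At (436, 228): z = −111.6 − 111.2 + 388.04 = 165.2 m.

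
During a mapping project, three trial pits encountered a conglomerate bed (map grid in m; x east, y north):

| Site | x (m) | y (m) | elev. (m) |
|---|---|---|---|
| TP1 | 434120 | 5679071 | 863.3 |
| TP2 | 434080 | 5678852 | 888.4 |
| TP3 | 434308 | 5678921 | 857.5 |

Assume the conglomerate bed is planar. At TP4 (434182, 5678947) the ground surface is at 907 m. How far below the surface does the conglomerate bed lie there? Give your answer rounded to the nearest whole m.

Two edge vectors: TP1→TP2 = (-40, -219, 25.1), TP1→TP3 = (188, -150, -5.8).
Normal n = (TP1→TP2) × (TP1→TP3) = (5035.2, 4486.8, 47172).
So ∂z/∂x = −n_x/n_z = −0.10674129 and ∂z/∂y = −n_y/n_z = −0.09511575.
Intercept c from TP1: 863.3 + 46338.53 + 540169.08 = 587370.91.
At (434182, 5678947): z_contact = −46345.1 − 540157.3 + 587370.91 = 868.5 m.
Depth below ground = 907 − 868.5 = 39 m.

39 m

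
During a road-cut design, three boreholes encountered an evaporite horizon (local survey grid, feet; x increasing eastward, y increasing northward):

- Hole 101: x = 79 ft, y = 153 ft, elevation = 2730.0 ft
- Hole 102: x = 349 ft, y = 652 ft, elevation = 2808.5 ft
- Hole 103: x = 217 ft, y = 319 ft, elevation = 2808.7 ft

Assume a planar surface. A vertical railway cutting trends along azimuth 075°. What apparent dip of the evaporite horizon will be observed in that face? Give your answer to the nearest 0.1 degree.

Two edge vectors: Hole 101→Hole 102 = (270, 499, 78.5), Hole 101→Hole 103 = (138, 166, 78.7).
Normal n = (Hole 101→Hole 102) × (Hole 101→Hole 103) = (26240.3, -10416, -24042).
So ∂z/∂x = −n_x/n_z = 1.09144 and ∂z/∂y = −n_y/n_z = −0.43324.
Unit vector along 075° is (sin 75°, cos 75°) = (0.9659, 0.2588).
Slope in that direction = a·(0.9659) + b·(0.2588) = 0.94211.
Apparent dip = arctan|0.94211| = 43.3° (true dip is 49.6°, so apparent ≤ true as expected).

43.3°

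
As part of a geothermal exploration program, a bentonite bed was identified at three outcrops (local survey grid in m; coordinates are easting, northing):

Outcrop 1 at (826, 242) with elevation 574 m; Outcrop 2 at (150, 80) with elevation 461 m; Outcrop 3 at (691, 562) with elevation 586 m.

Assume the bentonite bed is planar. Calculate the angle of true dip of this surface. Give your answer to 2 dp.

Two edge vectors: Outcrop 1→Outcrop 2 = (-676, -162, -113), Outcrop 1→Outcrop 3 = (-135, 320, 12).
Normal n = (Outcrop 1→Outcrop 2) × (Outcrop 1→Outcrop 3) = (34216, 23367, -238190).
So ∂z/∂easting = −n_x/n_z = 0.14365 and ∂z/∂northing = −n_y/n_z = 0.09810.
Gradient magnitude |∇z| = √(a² + b²) = √(0.02064 + 0.00962) = 0.17395.
True dip = arctan(0.17395) = 9.87°, dipping toward SW (azimuth ≈ 236°).

9.87°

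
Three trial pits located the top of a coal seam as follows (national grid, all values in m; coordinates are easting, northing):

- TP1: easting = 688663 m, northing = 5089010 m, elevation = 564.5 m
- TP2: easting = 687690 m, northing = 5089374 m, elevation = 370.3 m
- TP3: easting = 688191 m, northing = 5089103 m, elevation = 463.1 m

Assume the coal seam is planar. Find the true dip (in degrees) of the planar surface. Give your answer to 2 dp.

13.89°

Two edge vectors: TP1→TP2 = (-973, 364, -194.2), TP1→TP3 = (-472, 93, -101.4).
Normal n = (TP1→TP2) × (TP1→TP3) = (-18849, -6999.8, 81319).
So ∂z/∂easting = −n_x/n_z = 0.23179 and ∂z/∂northing = −n_y/n_z = 0.08608.
Gradient magnitude |∇z| = √(a² + b²) = √(0.05373 + 0.00741) = 0.24726.
True dip = arctan(0.24726) = 13.89°, dipping toward WSW (azimuth ≈ 250°).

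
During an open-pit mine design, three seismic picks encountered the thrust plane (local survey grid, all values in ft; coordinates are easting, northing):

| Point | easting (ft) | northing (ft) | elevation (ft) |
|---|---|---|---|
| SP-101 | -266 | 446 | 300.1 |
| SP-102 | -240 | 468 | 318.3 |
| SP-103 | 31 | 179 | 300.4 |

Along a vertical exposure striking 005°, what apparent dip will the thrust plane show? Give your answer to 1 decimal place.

23.3°

Two edge vectors: SP-101→SP-102 = (26, 22, 18.2), SP-101→SP-103 = (297, -267, 0.3).
Normal n = (SP-101→SP-102) × (SP-101→SP-103) = (4866, 5397.6, -13476).
So ∂z/∂easting = −n_x/n_z = 0.36109 and ∂z/∂northing = −n_y/n_z = 0.40053.
Unit vector along 005° is (sin 5°, cos 5°) = (0.0872, 0.9962).
Slope in that direction = a·(0.0872) + b·(0.9962) = 0.43048.
Apparent dip = arctan|0.43048| = 23.3° (true dip is 28.3°, so apparent ≤ true as expected).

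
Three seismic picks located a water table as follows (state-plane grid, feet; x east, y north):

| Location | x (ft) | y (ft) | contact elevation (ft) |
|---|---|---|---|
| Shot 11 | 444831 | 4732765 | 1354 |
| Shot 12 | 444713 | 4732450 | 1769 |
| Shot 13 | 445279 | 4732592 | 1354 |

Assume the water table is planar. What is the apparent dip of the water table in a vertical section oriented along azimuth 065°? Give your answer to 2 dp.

41.64°

Let the plane be z = a·x + b·y + c.
Shot 12−Shot 11: −118a − 315b = 415;  Shot 13−Shot 11: 448a − 173b = 0.
Solving gives a = −0.44446, b = −1.15097.
Unit vector along 065° is (sin 65°, cos 65°) = (0.9063, 0.4226).
Slope in that direction = a·(0.9063) + b·(0.4226) = −0.88923.
Apparent dip = arctan|0.88923| = 41.64° (true dip is 51.0°, so apparent ≤ true as expected).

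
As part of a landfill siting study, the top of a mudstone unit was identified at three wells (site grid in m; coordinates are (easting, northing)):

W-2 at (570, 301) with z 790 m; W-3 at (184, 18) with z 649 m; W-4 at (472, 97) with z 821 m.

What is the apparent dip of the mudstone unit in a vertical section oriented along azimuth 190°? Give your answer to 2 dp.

20.30°

Let the plane be z = a·E + b·N + c.
W-3−W-2: −386a − 283b = −141;  W-4−W-2: −98a − 204b = 31.
Solving gives a = 0.73588, b = −0.50547.
Unit vector along 190° is (sin 190°, cos 190°) = (-0.1736, -0.9848).
Slope in that direction = a·(-0.1736) + b·(-0.9848) = 0.37001.
Apparent dip = arctan|0.37001| = 20.30° (true dip is 41.8°, so apparent ≤ true as expected).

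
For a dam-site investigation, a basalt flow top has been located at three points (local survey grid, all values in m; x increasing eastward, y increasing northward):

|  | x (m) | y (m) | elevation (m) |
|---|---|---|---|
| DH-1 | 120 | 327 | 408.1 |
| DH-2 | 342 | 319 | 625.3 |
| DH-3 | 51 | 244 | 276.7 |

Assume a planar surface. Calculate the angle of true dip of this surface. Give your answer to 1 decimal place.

51.4°

Let the plane be z = a·x + b·y + c.
DH-2−DH-1: 222a − 8b = 217.2;  DH-3−DH-1: −69a − 83b = −131.4.
Solving gives a = 1.00531, b = 0.74739.
Gradient magnitude |∇z| = √(a² + b²) = √(1.01065 + 0.55859) = 1.25270.
True dip = arctan(1.25270) = 51.4°, dipping toward SW (azimuth ≈ 233°).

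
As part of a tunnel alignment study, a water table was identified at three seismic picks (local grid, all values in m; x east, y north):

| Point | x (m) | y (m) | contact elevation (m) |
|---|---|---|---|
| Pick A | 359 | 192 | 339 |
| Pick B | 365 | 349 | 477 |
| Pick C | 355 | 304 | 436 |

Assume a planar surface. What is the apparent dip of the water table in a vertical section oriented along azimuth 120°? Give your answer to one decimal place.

Let the plane be z = a·x + b·y + c.
Pick B−Pick A: 6a + 157b = 138;  Pick C−Pick A: −4a + 112b = 97.
Solving gives a = 0.17462, b = 0.87231.
Unit vector along 120° is (sin 120°, cos 120°) = (0.8660, -0.5000).
Slope in that direction = a·(0.8660) + b·(-0.5000) = −0.28493.
Apparent dip = arctan|0.28493| = 15.9° (true dip is 41.7°, so apparent ≤ true as expected).

15.9°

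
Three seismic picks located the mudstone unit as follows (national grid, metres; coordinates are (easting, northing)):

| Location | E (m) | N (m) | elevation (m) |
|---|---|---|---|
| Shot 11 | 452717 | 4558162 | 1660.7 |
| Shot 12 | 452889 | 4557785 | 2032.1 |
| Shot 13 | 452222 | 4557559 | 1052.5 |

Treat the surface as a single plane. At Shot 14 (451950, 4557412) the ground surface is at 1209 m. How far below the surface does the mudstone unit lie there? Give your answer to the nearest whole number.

541 m

Two edge vectors: Shot 11→Shot 12 = (172, -377, 371.4), Shot 11→Shot 13 = (-495, -603, -608.2).
Normal n = (Shot 11→Shot 12) × (Shot 11→Shot 13) = (453245.6, -79232.6, -290331).
So ∂z/∂E = −n_x/n_z = 1.56113402 and ∂z/∂N = −n_y/n_z = −0.27290437.
Intercept c from Shot 11: 1660.7 − 706751.91 + 1243942.35 = 538851.14.
At (451950, 4557412): z_contact = 705554.5 − 1243737.7 + 538851.14 = 668.0 m.
Depth below ground = 1209 − 668.0 = 541 m.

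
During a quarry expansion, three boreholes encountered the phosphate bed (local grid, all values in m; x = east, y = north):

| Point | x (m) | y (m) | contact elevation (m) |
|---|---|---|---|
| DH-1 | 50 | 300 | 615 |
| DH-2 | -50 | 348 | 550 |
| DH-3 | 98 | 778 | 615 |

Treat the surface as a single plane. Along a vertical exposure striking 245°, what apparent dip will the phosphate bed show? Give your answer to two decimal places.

28.18°

Let the plane be z = a·x + b·y + c.
DH-2−DH-1: −100a + 48b = −65;  DH-3−DH-1: 48a + 478b = 0.
Solving gives a = 0.62011, b = −0.06227.
Unit vector along 245° is (sin 245°, cos 245°) = (-0.9063, -0.4226).
Slope in that direction = a·(-0.9063) + b·(-0.4226) = −0.53569.
Apparent dip = arctan|0.53569| = 28.18° (true dip is 31.9°, so apparent ≤ true as expected).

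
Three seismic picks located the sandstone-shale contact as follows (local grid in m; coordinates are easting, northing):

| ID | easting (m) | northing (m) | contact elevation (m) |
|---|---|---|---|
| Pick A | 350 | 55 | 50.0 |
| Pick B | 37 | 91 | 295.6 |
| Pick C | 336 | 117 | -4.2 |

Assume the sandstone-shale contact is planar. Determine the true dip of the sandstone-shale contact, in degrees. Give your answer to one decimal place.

Let the plane be z = a·easting + b·northing + c.
Pick B−Pick A: −313a + 36b = 245.6;  Pick C−Pick A: −14a + 62b = −54.2.
Solving gives a = −0.90881, b = −1.07941.
Gradient magnitude |∇z| = √(a² + b²) = √(0.82594 + 1.16513) = 1.41105.
True dip = arctan(1.41105) = 54.7°, dipping toward NE (azimuth ≈ 040°).

54.7°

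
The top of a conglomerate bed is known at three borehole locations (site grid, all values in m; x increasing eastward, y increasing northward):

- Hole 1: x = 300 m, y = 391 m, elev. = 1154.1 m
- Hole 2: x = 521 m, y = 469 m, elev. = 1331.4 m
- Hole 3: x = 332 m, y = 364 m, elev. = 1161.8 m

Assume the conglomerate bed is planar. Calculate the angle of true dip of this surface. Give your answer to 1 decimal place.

Let the plane be z = a·x + b·y + c.
Hole 2−Hole 1: 221a + 78b = 177.3;  Hole 3−Hole 1: 32a − 27b = 7.7.
Solving gives a = 0.63662, b = 0.46933.
Gradient magnitude |∇z| = √(a² + b²) = √(0.40528 + 0.22027) = 0.79092.
True dip = arctan(0.79092) = 38.3°, dipping toward SW (azimuth ≈ 234°).

38.3°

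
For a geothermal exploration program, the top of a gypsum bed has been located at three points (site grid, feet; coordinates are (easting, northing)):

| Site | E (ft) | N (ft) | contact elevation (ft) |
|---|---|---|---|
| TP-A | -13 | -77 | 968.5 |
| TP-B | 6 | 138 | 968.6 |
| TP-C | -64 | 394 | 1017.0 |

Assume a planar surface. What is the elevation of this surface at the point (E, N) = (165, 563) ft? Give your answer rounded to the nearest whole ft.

905 ft

Two edge vectors: TP-A→TP-B = (19, 215, 0.1), TP-A→TP-C = (-51, 471, 48.5).
Normal n = (TP-A→TP-B) × (TP-A→TP-C) = (10380.4, -926.6, 19914).
So ∂z/∂E = −n_x/n_z = −0.52126 and ∂z/∂N = −n_y/n_z = 0.04653.
Intercept c from TP-A: 968.5 − 6.78 + 3.58 = 965.31.
At (165, 563): z = −86.0 + 26.2 + 965.31 = 905.5 ft.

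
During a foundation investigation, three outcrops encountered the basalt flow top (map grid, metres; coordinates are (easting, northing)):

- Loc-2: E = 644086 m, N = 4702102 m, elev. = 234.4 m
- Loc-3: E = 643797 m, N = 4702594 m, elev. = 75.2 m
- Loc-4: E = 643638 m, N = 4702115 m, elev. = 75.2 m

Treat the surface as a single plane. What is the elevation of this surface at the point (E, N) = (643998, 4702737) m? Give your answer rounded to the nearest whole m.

129 m

Two edge vectors: Loc-2→Loc-3 = (-289, 492, -159.2), Loc-2→Loc-4 = (-448, 13, -159.2).
Normal n = (Loc-2→Loc-3) × (Loc-2→Loc-4) = (-76256.8, 25312.8, 216659).
So ∂z/∂E = −n_x/n_z = 0.35196692 and ∂z/∂N = −n_y/n_z = −0.11683244.
Intercept c from Loc-2: 234.4 − 226696.96 + 549358.06 = 322895.50.
At (643998, 4702737): z = 226666.0 − 549432.2 + 322895.50 = 129.2 m.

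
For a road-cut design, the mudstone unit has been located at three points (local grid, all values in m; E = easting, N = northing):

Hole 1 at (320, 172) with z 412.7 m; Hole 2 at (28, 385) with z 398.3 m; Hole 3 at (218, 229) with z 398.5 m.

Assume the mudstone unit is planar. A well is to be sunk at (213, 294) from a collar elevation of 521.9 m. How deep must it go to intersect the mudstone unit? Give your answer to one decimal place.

Two edge vectors: Hole 1→Hole 2 = (-292, 213, -14.4), Hole 1→Hole 3 = (-102, 57, -14.2).
Normal n = (Hole 1→Hole 2) × (Hole 1→Hole 3) = (-2203.8, -2677.6, 5082).
So ∂z/∂E = −n_x/n_z = 0.43365 and ∂z/∂N = −n_y/n_z = 0.52688.
Intercept c from Hole 1: 412.7 − 138.77 − 90.62 = 183.31.
At (213, 294): z_contact = 92.37 + 154.90 + 183.31 = 430.58 m.
Depth below ground = 521.9 − 430.58 = 91.3 m.

91.3 m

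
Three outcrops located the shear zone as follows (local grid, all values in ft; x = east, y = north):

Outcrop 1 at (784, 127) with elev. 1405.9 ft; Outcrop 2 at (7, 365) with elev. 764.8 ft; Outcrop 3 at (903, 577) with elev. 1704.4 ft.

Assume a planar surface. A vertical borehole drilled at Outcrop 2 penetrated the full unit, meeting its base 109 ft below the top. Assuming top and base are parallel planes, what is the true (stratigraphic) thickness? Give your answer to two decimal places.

Let the plane be z = a·x + b·y + c.
Outcrop 2−Outcrop 1: −777a + 238b = −641.1;  Outcrop 3−Outcrop 1: 119a + 450b = 298.5.
Solving gives a = 0.95123, b = 0.41179.
|∇z| = √(a²+b²) = 1.03653, so dip δ = arctan(1.03653) = 46.03°.
True thickness = vertical thickness × cos δ = 109 × cos 46.03° = 75.68 ft.

75.68 ft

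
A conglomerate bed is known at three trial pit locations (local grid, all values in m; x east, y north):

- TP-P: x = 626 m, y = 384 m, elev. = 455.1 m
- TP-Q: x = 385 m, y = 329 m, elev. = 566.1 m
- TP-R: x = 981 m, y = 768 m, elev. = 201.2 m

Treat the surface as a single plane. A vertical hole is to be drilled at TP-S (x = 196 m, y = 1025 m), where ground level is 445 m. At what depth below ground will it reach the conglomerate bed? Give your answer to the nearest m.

12 m

Two edge vectors: TP-P→TP-Q = (-241, -55, 111), TP-P→TP-R = (355, 384, -253.9).
Normal n = (TP-P→TP-Q) × (TP-P→TP-R) = (-28659.5, -21784.9, -73019).
So ∂z/∂x = −n_x/n_z = −0.39249 and ∂z/∂y = −n_y/n_z = −0.29835.
Intercept c from TP-P: 455.1 + 245.70 + 114.56 = 815.37.
At (196, 1025): z_contact = −76.9 − 305.8 + 815.37 = 432.6 m.
Depth below ground = 445 − 432.6 = 12 m.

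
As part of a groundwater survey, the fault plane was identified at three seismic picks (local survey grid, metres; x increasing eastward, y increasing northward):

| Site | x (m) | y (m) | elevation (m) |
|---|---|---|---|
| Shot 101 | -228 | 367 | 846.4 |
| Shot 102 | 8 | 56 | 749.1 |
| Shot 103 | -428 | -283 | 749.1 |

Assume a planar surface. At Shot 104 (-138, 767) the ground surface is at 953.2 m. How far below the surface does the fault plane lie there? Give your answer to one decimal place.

Let the plane be z = a·x + b·y + c.
Shot 102−Shot 101: 236a − 311b = −97.3;  Shot 103−Shot 101: −200a − 650b = −97.3.
Solving gives a = −0.15299, b = 0.19677.
Then c = 846.4 − a·-228 − b·367 = 739.31.
At (-138, 767): z_contact = 21.11 + 150.92 + 739.31 = 911.34 m.
Depth below ground = 953.2 − 911.34 = 41.9 m.

41.9 m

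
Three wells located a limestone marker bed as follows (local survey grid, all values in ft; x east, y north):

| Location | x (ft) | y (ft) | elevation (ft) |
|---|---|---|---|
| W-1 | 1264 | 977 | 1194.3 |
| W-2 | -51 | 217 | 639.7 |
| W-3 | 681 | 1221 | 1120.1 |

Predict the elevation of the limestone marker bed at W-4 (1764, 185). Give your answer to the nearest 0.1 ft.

1085.7 ft

Let the plane be z = a·x + b·y + c.
W-2−W-1: −1315a − 760b = −554.6;  W-3−W-1: −583a + 244b = −74.2.
Solving gives a = 0.250955, b = 0.295519.
Then c = 1194.3 − a·1264 − b·977 = 588.37.
At (1764, 185): z = 442.7 + 54.7 + 588.37 = 1085.7 ft.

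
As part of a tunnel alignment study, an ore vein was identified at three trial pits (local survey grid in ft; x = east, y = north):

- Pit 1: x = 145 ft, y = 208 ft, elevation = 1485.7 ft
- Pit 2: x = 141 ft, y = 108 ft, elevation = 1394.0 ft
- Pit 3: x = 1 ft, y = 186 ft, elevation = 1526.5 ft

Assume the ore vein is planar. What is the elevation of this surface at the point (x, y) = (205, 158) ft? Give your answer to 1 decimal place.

Two edge vectors: Pit 1→Pit 2 = (-4, -100, -91.7), Pit 1→Pit 3 = (-144, -22, 40.8).
Normal n = (Pit 1→Pit 2) × (Pit 1→Pit 3) = (-6097.4, 13368, -14312).
So ∂z/∂x = −n_x/n_z = −0.42603 and ∂z/∂y = −n_y/n_z = 0.93404.
Intercept c from Pit 1: 1485.7 + 61.77 − 194.28 = 1353.19.
At (205, 158): z = −87.3 + 147.6 + 1353.19 = 1413.4 ft.

1413.4 ft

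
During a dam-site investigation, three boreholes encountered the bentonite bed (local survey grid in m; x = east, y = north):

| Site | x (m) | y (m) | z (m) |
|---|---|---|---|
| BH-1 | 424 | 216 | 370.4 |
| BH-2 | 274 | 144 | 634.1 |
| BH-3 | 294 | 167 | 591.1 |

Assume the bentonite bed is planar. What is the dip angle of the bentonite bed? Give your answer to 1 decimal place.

57.8°

Two edge vectors: BH-1→BH-2 = (-150, -72, 263.7), BH-1→BH-3 = (-130, -49, 220.7).
Normal n = (BH-1→BH-2) × (BH-1→BH-3) = (-2969.1, -1176, -2010).
So ∂z/∂x = −n_x/n_z = −1.47716 and ∂z/∂y = −n_y/n_z = −0.58507.
Gradient magnitude |∇z| = √(a² + b²) = √(2.18201 + 0.34231) = 1.58881.
True dip = arctan(1.58881) = 57.8°, dipping toward ENE (azimuth ≈ 068°).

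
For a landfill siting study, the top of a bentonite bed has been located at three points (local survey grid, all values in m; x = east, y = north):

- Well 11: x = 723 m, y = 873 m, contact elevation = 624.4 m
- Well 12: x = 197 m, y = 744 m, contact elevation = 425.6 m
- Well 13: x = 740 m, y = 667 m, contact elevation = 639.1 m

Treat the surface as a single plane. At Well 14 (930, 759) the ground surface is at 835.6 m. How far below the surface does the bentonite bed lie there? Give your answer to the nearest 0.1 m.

126.5 m

Two edge vectors: Well 11→Well 12 = (-526, -129, -198.8), Well 11→Well 13 = (17, -206, 14.7).
Normal n = (Well 11→Well 12) × (Well 11→Well 13) = (-42849.1, 4352.6, 110549).
So ∂z/∂x = −n_x/n_z = 0.38760 and ∂z/∂y = −n_y/n_z = −0.03937.
Intercept c from Well 11: 624.4 − 280.24 + 34.37 = 378.54.
At (930, 759): z_contact = 360.47 − 29.88 + 378.54 = 709.12 m.
Depth below ground = 835.6 − 709.12 = 126.5 m.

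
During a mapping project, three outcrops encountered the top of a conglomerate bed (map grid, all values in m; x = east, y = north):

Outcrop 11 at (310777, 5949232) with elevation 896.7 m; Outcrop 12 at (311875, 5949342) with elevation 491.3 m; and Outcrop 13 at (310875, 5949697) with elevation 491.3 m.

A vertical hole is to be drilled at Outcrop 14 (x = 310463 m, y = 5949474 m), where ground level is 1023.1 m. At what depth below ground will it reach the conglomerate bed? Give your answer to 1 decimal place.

Let the plane be z = a·x + b·y + c.
Outcrop 12−Outcrop 11: 1098a + 110b = −405.4;  Outcrop 13−Outcrop 11: 98a + 465b = −405.4.
Solving gives a = −0.287954941, b = −0.811140679.
Then c = 896.7 − a·310777 − b·5949232 = 4916050.56.
At (310463, 5949474): z_contact = −89399.35 − 4825860.38 + 4916050.56 = 790.82 m.
Depth below ground = 1023.1 − 790.82 = 232.3 m.

232.3 m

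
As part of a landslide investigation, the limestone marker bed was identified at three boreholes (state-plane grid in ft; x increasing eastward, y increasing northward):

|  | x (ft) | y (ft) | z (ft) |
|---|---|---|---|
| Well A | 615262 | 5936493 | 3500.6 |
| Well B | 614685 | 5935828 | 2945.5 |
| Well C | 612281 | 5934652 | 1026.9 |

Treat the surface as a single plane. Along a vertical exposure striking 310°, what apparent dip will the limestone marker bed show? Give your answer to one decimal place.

Two edge vectors: Well A→Well B = (-577, -665, -555.1), Well A→Well C = (-2981, -1841, -2473.7).
Normal n = (Well A→Well B) × (Well A→Well C) = (623071.4, 227428.2, -920108).
So ∂z/∂x = −n_x/n_z = 0.67717 and ∂z/∂y = −n_y/n_z = 0.24718.
Unit vector along 310° is (sin 310°, cos 310°) = (-0.7660, 0.6428).
Slope in that direction = a·(-0.7660) + b·(0.6428) = −0.35986.
Apparent dip = arctan|0.35986| = 19.8° (true dip is 35.8°, so apparent ≤ true as expected).

19.8°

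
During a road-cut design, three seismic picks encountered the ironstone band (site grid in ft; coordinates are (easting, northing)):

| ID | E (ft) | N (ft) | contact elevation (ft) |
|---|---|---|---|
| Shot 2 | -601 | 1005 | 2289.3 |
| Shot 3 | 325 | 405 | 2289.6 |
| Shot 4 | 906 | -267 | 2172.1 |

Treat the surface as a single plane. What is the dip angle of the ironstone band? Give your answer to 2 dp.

25.39°

Let the plane be z = a·E + b·N + c.
Shot 3−Shot 2: 926a − 600b = 0.3;  Shot 4−Shot 2: 1507a − 1272b = −117.2.
Solving gives a = 0.25834, b = 0.39821.
Gradient magnitude |∇z| = √(a² + b²) = √(0.06674 + 0.15857) = 0.47467.
True dip = arctan(0.47467) = 25.39°, dipping toward SSW (azimuth ≈ 213°).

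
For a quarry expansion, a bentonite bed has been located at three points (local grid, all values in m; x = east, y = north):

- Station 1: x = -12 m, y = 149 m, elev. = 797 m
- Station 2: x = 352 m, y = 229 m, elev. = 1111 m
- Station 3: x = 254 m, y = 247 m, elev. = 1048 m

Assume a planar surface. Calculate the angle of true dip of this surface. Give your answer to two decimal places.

42.65°

Let the plane be z = a·x + b·y + c.
Station 2−Station 1: 364a + 80b = 314;  Station 3−Station 1: 266a + 98b = 251.
Solving gives a = 0.74291, b = 0.54475.
Gradient magnitude |∇z| = √(a² + b²) = √(0.55192 + 0.29675) = 0.92123.
True dip = arctan(0.92123) = 42.65°, dipping toward SW (azimuth ≈ 234°).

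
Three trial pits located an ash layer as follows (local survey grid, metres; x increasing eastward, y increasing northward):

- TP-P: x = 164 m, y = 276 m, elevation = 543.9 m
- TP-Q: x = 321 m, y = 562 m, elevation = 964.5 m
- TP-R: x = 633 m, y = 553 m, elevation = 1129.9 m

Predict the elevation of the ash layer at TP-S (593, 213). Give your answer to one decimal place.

712.5 m

Two edge vectors: TP-P→TP-Q = (157, 286, 420.6), TP-P→TP-R = (469, 277, 586).
Normal n = (TP-P→TP-Q) × (TP-P→TP-R) = (51089.8, 105259.4, -90645).
So ∂z/∂x = −n_x/n_z = 0.56363 and ∂z/∂y = −n_y/n_z = 1.16123.
Intercept c from TP-P: 543.9 − 92.43 − 320.50 = 130.97.
At (593, 213): z = 334.2 + 247.3 + 130.97 = 712.5 m.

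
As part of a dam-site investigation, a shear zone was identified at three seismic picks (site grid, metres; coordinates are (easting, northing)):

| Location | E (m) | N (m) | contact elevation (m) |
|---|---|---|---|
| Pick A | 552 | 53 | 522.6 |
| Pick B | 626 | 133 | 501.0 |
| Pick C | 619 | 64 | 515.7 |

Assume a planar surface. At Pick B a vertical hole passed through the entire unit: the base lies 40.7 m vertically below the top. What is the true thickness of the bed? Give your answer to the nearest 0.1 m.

39.8 m

Two edge vectors: Pick A→Pick B = (74, 80, -21.6), Pick A→Pick C = (67, 11, -6.9).
Normal n = (Pick A→Pick B) × (Pick A→Pick C) = (-314.4, -936.6, -4546).
So ∂z/∂E = −n_x/n_z = −0.06916 and ∂z/∂N = −n_y/n_z = −0.20603.
|∇z| = √(a²+b²) = 0.21733, so dip δ = arctan(0.21733) = 12.26°.
True thickness = vertical thickness × cos δ = 40.7 × cos 12.26° = 39.8 m.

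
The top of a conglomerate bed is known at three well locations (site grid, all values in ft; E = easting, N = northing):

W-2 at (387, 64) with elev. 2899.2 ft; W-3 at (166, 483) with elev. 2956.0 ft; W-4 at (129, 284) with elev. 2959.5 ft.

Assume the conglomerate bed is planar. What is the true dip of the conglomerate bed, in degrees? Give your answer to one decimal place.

12.2°

Two edge vectors: W-2→W-3 = (-221, 419, 56.8), W-2→W-4 = (-258, 220, 60.3).
Normal n = (W-2→W-3) × (W-2→W-4) = (12769.7, -1328.1, 59482).
So ∂z/∂E = −n_x/n_z = −0.21468 and ∂z/∂N = −n_y/n_z = 0.02233.
Gradient magnitude |∇z| = √(a² + b²) = √(0.04609 + 0.00050) = 0.21584.
True dip = arctan(0.21584) = 12.2°, dipping toward E (azimuth ≈ 096°).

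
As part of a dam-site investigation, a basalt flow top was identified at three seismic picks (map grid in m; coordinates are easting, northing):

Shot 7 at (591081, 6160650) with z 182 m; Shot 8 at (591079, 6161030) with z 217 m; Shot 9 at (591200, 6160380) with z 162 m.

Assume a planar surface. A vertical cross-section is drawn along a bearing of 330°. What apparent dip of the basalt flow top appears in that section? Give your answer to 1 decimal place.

3.4°

Let the plane be z = a·easting + b·northing + c.
Shot 8−Shot 7: −2a + 380b = 35;  Shot 9−Shot 7: 119a − 270b = −20.
Solving gives a = 0.04141, b = 0.09232.
Unit vector along 330° is (sin 330°, cos 330°) = (-0.5000, 0.8660).
Slope in that direction = a·(-0.5000) + b·(0.8660) = 0.05925.
Apparent dip = arctan|0.05925| = 3.4° (true dip is 5.8°, so apparent ≤ true as expected).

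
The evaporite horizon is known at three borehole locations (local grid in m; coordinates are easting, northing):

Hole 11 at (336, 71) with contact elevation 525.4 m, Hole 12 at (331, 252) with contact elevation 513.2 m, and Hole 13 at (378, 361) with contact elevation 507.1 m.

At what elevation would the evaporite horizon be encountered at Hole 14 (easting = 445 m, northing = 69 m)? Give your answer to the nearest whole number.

Let the plane be z = a·easting + b·northing + c.
Hole 12−Hole 11: −5a + 181b = −12.2;  Hole 13−Hole 11: 42a + 290b = −18.3.
Solving gives a = 0.02493, b = −0.06671.
Then c = 525.4 − a·336 − b·71 = 521.76.
At (445, 69): z = 11.1 − 4.6 + 521.76 = 528.3 m.

528 m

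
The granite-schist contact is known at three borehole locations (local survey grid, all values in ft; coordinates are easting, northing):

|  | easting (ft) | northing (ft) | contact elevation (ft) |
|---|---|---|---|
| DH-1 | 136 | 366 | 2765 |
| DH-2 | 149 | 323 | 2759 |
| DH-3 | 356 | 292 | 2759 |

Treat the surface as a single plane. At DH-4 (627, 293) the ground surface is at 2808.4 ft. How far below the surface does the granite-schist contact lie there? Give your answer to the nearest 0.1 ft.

Two edge vectors: DH-1→DH-2 = (13, -43, -6), DH-1→DH-3 = (220, -74, -6).
Normal n = (DH-1→DH-2) × (DH-1→DH-3) = (-186, -1242, 8498).
So ∂z/∂easting = −n_x/n_z = 0.02189 and ∂z/∂northing = −n_y/n_z = 0.14615.
Intercept c from DH-1: 2765 − 2.98 − 53.49 = 2708.53.
At (627, 293): z_contact = 13.72 + 42.82 + 2708.53 = 2765.08 ft.
Depth below ground = 2808.4 − 2765.08 = 43.3 ft.

43.3 ft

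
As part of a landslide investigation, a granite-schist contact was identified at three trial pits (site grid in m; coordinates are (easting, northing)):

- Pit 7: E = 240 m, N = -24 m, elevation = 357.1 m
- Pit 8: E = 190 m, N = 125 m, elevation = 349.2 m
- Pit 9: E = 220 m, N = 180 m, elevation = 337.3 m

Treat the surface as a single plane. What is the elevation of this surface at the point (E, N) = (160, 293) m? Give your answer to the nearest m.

Two edge vectors: Pit 7→Pit 8 = (-50, 149, -7.9), Pit 7→Pit 9 = (-20, 204, -19.8).
Normal n = (Pit 7→Pit 8) × (Pit 7→Pit 9) = (-1338.6, -832, -7220).
So ∂z/∂E = −n_x/n_z = −0.18540 and ∂z/∂N = −n_y/n_z = −0.11524.
Intercept c from Pit 7: 357.1 + 44.50 − 2.77 = 398.83.
At (160, 293): z = −29.7 − 33.8 + 398.83 = 335.4 m.

335 m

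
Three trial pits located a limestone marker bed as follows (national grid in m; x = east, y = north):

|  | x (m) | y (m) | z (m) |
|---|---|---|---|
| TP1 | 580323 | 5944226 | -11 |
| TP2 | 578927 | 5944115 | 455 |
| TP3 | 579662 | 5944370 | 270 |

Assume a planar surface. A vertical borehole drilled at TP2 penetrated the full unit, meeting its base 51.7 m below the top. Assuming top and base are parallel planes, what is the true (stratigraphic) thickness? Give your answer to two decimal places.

Two edge vectors: TP1→TP2 = (-1396, -111, 466), TP1→TP3 = (-661, 144, 281).
Normal n = (TP1→TP2) × (TP1→TP3) = (-98295, 84250, -274395).
So ∂z/∂x = −n_x/n_z = −0.35822 and ∂z/∂y = −n_y/n_z = 0.30704.
|∇z| = √(a²+b²) = 0.47180, so dip δ = arctan(0.47180) = 25.26°.
True thickness = vertical thickness × cos δ = 51.7 × cos 25.26° = 46.76 m.

46.76 m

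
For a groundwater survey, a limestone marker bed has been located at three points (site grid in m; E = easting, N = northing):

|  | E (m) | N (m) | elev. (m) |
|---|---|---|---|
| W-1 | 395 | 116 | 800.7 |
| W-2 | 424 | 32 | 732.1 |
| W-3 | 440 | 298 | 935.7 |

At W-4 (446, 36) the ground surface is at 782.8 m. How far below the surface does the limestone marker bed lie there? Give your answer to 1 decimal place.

Let the plane be z = a·E + b·N + c.
W-2−W-1: 29a − 84b = −68.6;  W-3−W-1: 45a + 182b = 135.
Solving gives a = −0.12643, b = 0.77302.
Then c = 800.7 − a·395 − b·116 = 760.97.
At (446, 36): z_contact = −56.39 + 27.83 + 760.97 = 732.41 m.
Depth below ground = 782.8 − 732.41 = 50.4 m.

50.4 m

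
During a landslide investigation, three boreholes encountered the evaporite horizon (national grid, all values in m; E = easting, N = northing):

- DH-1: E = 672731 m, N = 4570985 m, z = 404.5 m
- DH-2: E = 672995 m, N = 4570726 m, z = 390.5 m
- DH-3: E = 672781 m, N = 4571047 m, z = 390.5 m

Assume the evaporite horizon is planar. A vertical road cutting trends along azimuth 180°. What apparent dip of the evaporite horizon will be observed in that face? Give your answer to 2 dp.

5.83°

Let the plane be z = a·E + b·N + c.
DH-2−DH-1: 264a − 259b = −14;  DH-3−DH-1: 50a + 62b = −14.
Solving gives a = −0.15328, b = −0.10219.
Unit vector along 180° is (sin 180°, cos 180°) = (0.0000, -1.0000).
Slope in that direction = a·(0.0000) + b·(-1.0000) = 0.10219.
Apparent dip = arctan|0.10219| = 5.83° (true dip is 10.4°, so apparent ≤ true as expected).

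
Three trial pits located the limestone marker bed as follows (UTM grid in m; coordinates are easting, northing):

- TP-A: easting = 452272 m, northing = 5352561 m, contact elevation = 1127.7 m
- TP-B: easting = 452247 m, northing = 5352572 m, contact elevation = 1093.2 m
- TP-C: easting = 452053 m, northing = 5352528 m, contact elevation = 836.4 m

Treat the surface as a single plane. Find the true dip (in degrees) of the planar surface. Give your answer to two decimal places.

53.38°

Two edge vectors: TP-A→TP-B = (-25, 11, -34.5), TP-A→TP-C = (-219, -33, -291.3).
Normal n = (TP-A→TP-B) × (TP-A→TP-C) = (-4342.8, 273, 3234).
So ∂z/∂easting = −n_x/n_z = 1.34286 and ∂z/∂northing = −n_y/n_z = −0.08442.
Gradient magnitude |∇z| = √(a² + b²) = √(1.80327 + 0.00713) = 1.34551.
True dip = arctan(1.34551) = 53.38°, dipping toward W (azimuth ≈ 274°).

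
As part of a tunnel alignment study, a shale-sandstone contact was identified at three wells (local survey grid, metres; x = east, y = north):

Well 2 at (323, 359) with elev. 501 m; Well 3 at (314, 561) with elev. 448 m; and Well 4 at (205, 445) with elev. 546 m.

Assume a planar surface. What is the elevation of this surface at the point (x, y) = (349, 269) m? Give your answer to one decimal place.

Two edge vectors: Well 2→Well 3 = (-9, 202, -53), Well 2→Well 4 = (-118, 86, 45).
Normal n = (Well 2→Well 3) × (Well 2→Well 4) = (13648, 6659, 23062).
So ∂z/∂x = −n_x/n_z = −0.59180 and ∂z/∂y = −n_y/n_z = −0.28874.
Intercept c from Well 2: 501 + 191.15 + 103.66 = 795.81.
At (349, 269): z = −206.5 − 77.7 + 795.81 = 511.6 m.

511.6 m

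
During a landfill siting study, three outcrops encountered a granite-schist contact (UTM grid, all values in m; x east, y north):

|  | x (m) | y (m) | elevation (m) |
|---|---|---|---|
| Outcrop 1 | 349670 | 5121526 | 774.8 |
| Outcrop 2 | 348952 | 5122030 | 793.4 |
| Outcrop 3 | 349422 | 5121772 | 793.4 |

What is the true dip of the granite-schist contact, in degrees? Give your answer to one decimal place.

Two edge vectors: Outcrop 1→Outcrop 2 = (-718, 504, 18.6), Outcrop 1→Outcrop 3 = (-248, 246, 18.6).
Normal n = (Outcrop 1→Outcrop 2) × (Outcrop 1→Outcrop 3) = (4798.8, 8742, -51636).
So ∂z/∂x = −n_x/n_z = 0.09294 and ∂z/∂y = −n_y/n_z = 0.16930.
Gradient magnitude |∇z| = √(a² + b²) = √(0.00864 + 0.02866) = 0.19313.
True dip = arctan(0.19313) = 10.9°, dipping toward SSW (azimuth ≈ 209°).

10.9°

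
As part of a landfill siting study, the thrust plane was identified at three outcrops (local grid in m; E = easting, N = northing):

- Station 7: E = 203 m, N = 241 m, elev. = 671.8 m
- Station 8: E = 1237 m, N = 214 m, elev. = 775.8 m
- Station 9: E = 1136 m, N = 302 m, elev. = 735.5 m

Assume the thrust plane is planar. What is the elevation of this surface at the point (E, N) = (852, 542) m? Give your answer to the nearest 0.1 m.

624.8 m

Two edge vectors: Station 7→Station 8 = (1034, -27, 104), Station 7→Station 9 = (933, 61, 63.7).
Normal n = (Station 7→Station 8) × (Station 7→Station 9) = (-8063.9, 31166.2, 88265).
So ∂z/∂E = −n_x/n_z = 0.091360 and ∂z/∂N = −n_y/n_z = −0.353098.
Intercept c from Station 7: 671.8 − 18.55 + 85.10 = 738.35.
At (852, 542): z = 77.8 − 191.4 + 738.35 = 624.8 m.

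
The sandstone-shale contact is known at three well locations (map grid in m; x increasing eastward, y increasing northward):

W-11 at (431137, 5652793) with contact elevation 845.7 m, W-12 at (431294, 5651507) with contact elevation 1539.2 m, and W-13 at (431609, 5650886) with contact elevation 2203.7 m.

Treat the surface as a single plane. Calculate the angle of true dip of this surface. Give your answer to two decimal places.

Two edge vectors: W-11→W-12 = (157, -1286, 693.5), W-11→W-13 = (472, -1907, 1358).
Normal n = (W-11→W-12) × (W-11→W-13) = (-423883.5, 114126, 307593).
So ∂z/∂x = −n_x/n_z = 1.37807 and ∂z/∂y = −n_y/n_z = −0.37103.
Gradient magnitude |∇z| = √(a² + b²) = √(1.89907 + 0.13766) = 1.42714.
True dip = arctan(1.42714) = 54.98°, dipping toward WNW (azimuth ≈ 285°).

54.98°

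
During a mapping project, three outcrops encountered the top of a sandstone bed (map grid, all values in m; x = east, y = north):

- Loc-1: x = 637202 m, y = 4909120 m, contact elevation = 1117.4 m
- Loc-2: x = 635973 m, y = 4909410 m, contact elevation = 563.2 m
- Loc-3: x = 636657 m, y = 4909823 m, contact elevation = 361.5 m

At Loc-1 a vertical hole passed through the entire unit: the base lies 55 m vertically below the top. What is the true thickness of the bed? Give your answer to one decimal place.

40.5 m

Two edge vectors: Loc-1→Loc-2 = (-1229, 290, -554.2), Loc-1→Loc-3 = (-545, 703, -755.9).
Normal n = (Loc-1→Loc-2) × (Loc-1→Loc-3) = (170391.6, -626962.1, -705937).
So ∂z/∂x = −n_x/n_z = 0.24137 and ∂z/∂y = −n_y/n_z = −0.88813.
|∇z| = √(a²+b²) = 0.92034, so dip δ = arctan(0.92034) = 42.62°.
True thickness = vertical thickness × cos δ = 55 × cos 42.62° = 40.5 m.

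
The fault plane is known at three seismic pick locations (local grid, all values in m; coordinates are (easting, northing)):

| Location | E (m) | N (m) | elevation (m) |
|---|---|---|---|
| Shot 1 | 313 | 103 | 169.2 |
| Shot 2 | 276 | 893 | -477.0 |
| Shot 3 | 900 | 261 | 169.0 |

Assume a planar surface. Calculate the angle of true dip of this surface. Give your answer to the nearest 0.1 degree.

Two edge vectors: Shot 1→Shot 2 = (-37, 790, -646.2), Shot 1→Shot 3 = (587, 158, -0.2).
Normal n = (Shot 1→Shot 2) × (Shot 1→Shot 3) = (101941.6, -379326.8, -469576).
So ∂z/∂E = −n_x/n_z = 0.21709 and ∂z/∂N = −n_y/n_z = −0.80781.
Gradient magnitude |∇z| = √(a² + b²) = √(0.04713 + 0.65255) = 0.83647.
True dip = arctan(0.83647) = 39.9°, dipping toward NNW (azimuth ≈ 345°).

39.9°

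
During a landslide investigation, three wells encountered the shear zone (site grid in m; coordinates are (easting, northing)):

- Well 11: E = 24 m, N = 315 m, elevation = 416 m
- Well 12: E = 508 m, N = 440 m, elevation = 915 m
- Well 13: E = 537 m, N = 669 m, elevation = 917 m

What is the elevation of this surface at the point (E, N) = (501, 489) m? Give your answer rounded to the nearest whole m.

901 m

Let the plane be z = a·E + b·N + c.
Well 12−Well 11: 484a + 125b = 499;  Well 13−Well 11: 513a + 354b = 501.
Solving gives a = 1.06352, b = −0.12595.
Then c = 416 − a·24 − b·315 = 430.15.
At (501, 489): z = 532.8 − 61.6 + 430.15 = 901.4 m.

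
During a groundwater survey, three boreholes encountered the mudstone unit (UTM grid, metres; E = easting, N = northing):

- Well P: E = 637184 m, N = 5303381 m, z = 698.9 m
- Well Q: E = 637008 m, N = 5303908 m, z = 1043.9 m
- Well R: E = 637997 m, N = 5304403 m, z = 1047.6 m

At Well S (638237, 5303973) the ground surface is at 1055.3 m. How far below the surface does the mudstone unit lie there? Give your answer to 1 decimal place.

316.0 m

Two edge vectors: Well P→Well Q = (-176, 527, 345), Well P→Well R = (813, 1022, 348.7).
Normal n = (Well P→Well Q) × (Well P→Well R) = (-168825.1, 341856.2, -608323).
So ∂z/∂E = −n_x/n_z = −0.277525426 and ∂z/∂N = −n_y/n_z = 0.561964943.
Intercept c from Well P: 698.9 + 176834.76 − 2980314.20 = −2802780.54.
At (638237, 5303973): z_contact = −177127.00 + 2980646.88 − 2802780.54 = 739.35 m.
Depth below ground = 1055.3 − 739.35 = 316.0 m.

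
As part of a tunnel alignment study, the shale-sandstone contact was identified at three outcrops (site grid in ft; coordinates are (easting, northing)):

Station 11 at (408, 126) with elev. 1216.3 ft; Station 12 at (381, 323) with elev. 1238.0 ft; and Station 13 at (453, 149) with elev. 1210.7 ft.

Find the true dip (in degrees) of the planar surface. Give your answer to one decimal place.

Let the plane be z = a·E + b·N + c.
Station 12−Station 11: −27a + 197b = 21.7;  Station 13−Station 11: 45a + 23b = −5.6.
Solving gives a = −0.16891, b = 0.08700.
Gradient magnitude |∇z| = √(a² + b²) = √(0.02853 + 0.00757) = 0.19000.
True dip = arctan(0.19000) = 10.8°, dipping toward ESE (azimuth ≈ 117°).

10.8°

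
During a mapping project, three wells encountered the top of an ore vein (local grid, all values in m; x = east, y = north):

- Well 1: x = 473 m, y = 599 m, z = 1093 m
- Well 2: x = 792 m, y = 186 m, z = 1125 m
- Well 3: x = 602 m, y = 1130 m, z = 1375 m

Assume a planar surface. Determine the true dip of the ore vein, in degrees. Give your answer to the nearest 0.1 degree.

35.5°

Let the plane be z = a·x + b·y + c.
Well 2−Well 1: 319a − 413b = 32;  Well 3−Well 1: 129a + 531b = 282.
Solving gives a = 0.59936, b = 0.38547.
Gradient magnitude |∇z| = √(a² + b²) = √(0.35924 + 0.14858) = 0.71262.
True dip = arctan(0.71262) = 35.5°, dipping toward WSW (azimuth ≈ 237°).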